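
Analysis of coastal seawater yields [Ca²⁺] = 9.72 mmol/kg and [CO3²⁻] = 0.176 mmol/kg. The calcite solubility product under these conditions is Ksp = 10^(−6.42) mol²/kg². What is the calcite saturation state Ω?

Ω = 4.50

Ksp = 10^(−6.42) = 3.802×10^-7
Ω = [Ca²⁺][CO3²⁻]/Ksp = (9.72×10^-3)(0.176×10^-3) / 3.802×10^-7 = 4.50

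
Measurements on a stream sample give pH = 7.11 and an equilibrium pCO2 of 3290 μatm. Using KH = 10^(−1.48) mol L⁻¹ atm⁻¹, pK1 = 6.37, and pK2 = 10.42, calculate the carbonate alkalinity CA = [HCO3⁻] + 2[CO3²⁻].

CA = 0.599 mmol/L

[CO2*] = KH · pCO2 = 10^(−1.48) × 3290×10^-6 = 1.089×10^-4 mol/L
α₀ = 1/(1 + K1/[H⁺] + K1K2/[H⁺]²) = 1/(1 + 10^+0.74 + 10^-2.57) = 0.1539
DIC = [CO2*]/α₀ = 1.089×10^-4 / 0.1539 = 0.7079 mmol/L
CA = (α₁ + 2α₂)·DIC = (0.8457 + 2×0.0004142) × 0.7079 = 0.599 mmol/L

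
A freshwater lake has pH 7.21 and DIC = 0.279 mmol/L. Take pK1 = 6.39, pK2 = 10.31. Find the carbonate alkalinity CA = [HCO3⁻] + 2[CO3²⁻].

CA = 0.243 mmol/L

CA = [HCO3⁻] + 2[CO3²⁻] = (α₁ + 2α₂)·DIC
At pH 7.21: [H⁺]/K1 = 10^-0.82 = 0.15136, K2/[H⁺] = 10^-3.10 = 0.00079433
α₁ = 1/(1 + 0.15136 + 0.00079433) = 1/1.1522 = 0.8679; α₂ = α₁·K2/[H⁺] = 0.0006894
α₁ + 2α₂ = 0.8693
CA = 0.8693 × 0.279 = 0.243 mmol/L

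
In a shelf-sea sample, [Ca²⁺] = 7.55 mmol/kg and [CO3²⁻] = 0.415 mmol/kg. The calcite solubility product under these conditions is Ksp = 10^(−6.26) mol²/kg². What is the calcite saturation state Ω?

Ksp = 10^(−6.26) = 5.495×10^-7
Ω = [Ca²⁺][CO3²⁻]/Ksp = (7.55×10^-3)(0.415×10^-3) / 5.495×10^-7 = 5.70

Ω = 5.70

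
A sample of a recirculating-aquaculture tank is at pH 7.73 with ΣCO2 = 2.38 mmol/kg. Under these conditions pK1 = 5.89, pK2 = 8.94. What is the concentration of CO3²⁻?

α₂ = 1 / (1 + [H⁺]/K2 + [H⁺]²/(K1K2)) = 1 / (1 + 10^+1.21 + 10^-0.63)
   = 1 / (1 + 16.218 + 0.23442) = 1/17.453 = 0.05730
[CO3²⁻] = α₂ × DIC = 0.05730 × 2.38 = 0.136 mmol/kg

[CO3²⁻] = 0.136 mmol/kg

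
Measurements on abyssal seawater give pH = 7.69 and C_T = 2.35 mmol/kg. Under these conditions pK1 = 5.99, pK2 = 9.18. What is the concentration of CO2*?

α₀ = 1 / (1 + K1/[H⁺] + K1K2/[H⁺]²) = 1 / (1 + 10^+1.70 + 10^+0.21)
   = 1 / (1 + 50.119 + 1.6218) = 1/52.741 = 0.01896
[CO2*] = α₀ × DIC = 0.01896 × 2.35 = 0.0446 mmol/kg

[CO2*] = 0.0446 mmol/kg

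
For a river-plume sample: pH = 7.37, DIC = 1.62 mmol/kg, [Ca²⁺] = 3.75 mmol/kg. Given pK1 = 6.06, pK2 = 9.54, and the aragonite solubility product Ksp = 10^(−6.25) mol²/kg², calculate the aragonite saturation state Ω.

Ω = 0.0692

α₂ = 1 / (1 + [H⁺]/K2 + [H⁺]²/(K1K2)) = 1 / (1 + 10^+2.17 + 10^+0.86)
   = 1 / (1 + 147.91 + 7.2444) = 1/156.16 = 0.006404
[CO3²⁻] = α₂ × DIC = 0.006404 × 1.62 = 0.01037 mmol/kg = 10.37 μmol/kg
Ksp = 10^(−6.25) = 5.623×10^-7
Ω = [Ca²⁺][CO3²⁻]/Ksp = (3.75×10^-3)(1.037×10^-5) / 5.623×10^-7 = 0.0692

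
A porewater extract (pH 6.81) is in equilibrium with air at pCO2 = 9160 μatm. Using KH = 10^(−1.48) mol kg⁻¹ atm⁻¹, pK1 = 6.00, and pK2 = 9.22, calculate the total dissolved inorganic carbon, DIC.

[CO2*] = KH · pCO2 = 10^(−1.48) × 9160×10^-6 = 3.033×10^-4 mol/kg
α₀ = 1/(1 + K1/[H⁺] + K1K2/[H⁺]²) = 1/(1 + 10^+0.81 + 10^-1.60) = 0.1337
DIC = [CO2*]/α₀ = 3.033×10^-4 / 0.1337 = 2.27 mmol/kg

DIC = 2.27 mmol/kg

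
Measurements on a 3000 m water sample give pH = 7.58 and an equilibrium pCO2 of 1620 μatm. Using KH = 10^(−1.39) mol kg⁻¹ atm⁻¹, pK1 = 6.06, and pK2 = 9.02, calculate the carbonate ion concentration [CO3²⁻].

[CO2*] = KH · pCO2 = 10^(−1.39) × 1620×10^-6 = 6.600×10^-5 mol/kg
α₀ = 1/(1 + K1/[H⁺] + K1K2/[H⁺]²) = 1/(1 + 10^+1.52 + 10^+0.08) = 0.02832
DIC = [CO2*]/α₀ = 6.600×10^-5 / 0.02832 = 2.331 mmol/kg
[CO3²⁻] = α₂·DIC; α₂ = 0.03404, so [CO3²⁻] = 0.03404 × 2.331 = 0.0793 mmol/kg

[CO3²⁻] = 0.0793 mmol/kg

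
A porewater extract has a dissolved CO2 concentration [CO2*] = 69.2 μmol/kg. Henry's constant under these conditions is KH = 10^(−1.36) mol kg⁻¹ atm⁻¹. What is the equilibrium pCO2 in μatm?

KH = 10^(−1.36) = 4.365×10^-2 mol kg⁻¹ atm⁻¹
pCO2 = [CO2*]/KH = 69.2×10^-6 / 4.365×10^-2 = 1.59×10^-3 atm = 1590 μatm

pCO2 = 1590 μatm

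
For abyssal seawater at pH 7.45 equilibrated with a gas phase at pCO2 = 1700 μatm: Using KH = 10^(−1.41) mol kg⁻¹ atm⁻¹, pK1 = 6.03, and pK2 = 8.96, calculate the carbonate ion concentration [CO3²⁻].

[CO3²⁻] = 0.0538 mmol/kg

[CO2*] = KH · pCO2 = 10^(−1.41) × 1700×10^-6 = 6.614×10^-5 mol/kg
α₀ = 1/(1 + K1/[H⁺] + K1K2/[H⁺]²) = 1/(1 + 10^+1.42 + 10^-0.09) = 0.03557
DIC = [CO2*]/α₀ = 6.614×10^-5 / 0.03557 = 1.859 mmol/kg
[CO3²⁻] = α₂·DIC; α₂ = 0.02891, so [CO3²⁻] = 0.02891 × 1.859 = 0.0538 mmol/kg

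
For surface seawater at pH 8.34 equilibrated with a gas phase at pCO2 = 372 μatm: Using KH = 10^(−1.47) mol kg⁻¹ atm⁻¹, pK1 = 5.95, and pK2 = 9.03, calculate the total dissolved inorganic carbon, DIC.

DIC = 3.74 mmol/kg

[CO2*] = KH · pCO2 = 10^(−1.47) × 372×10^-6 = 1.261×10^-5 mol/kg
α₀ = 1/(1 + K1/[H⁺] + K1K2/[H⁺]²) = 1/(1 + 10^+2.39 + 10^+1.70) = 0.003372
DIC = [CO2*]/α₀ = 1.261×10^-5 / 0.003372 = 3.74 mmol/kg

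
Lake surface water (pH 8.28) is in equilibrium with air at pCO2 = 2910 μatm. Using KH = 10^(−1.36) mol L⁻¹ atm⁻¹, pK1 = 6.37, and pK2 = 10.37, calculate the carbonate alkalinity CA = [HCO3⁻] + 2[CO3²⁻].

[CO2*] = KH · pCO2 = 10^(−1.36) × 2910×10^-6 = 1.270×10^-4 mol/L
α₀ = 1/(1 + K1/[H⁺] + K1K2/[H⁺]²) = 1/(1 + 10^+1.91 + 10^-0.18) = 0.01206
DIC = [CO2*]/α₀ = 1.270×10^-4 / 0.01206 = 10.54 mmol/L
CA = (α₁ + 2α₂)·DIC = (0.9800 + 2×0.007966) × 10.54 = 10.5 mmol/L

CA = 10.5 mmol/L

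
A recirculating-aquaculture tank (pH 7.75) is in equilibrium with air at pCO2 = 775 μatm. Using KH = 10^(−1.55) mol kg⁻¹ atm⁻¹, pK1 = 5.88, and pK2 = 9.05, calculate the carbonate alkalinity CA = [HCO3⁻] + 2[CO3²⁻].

CA = 1.78 mmol/kg

[CO2*] = KH · pCO2 = 10^(−1.55) × 775×10^-6 = 2.184×10^-5 mol/kg
α₀ = 1/(1 + K1/[H⁺] + K1K2/[H⁺]²) = 1/(1 + 10^+1.87 + 10^+0.57) = 0.01268
DIC = [CO2*]/α₀ = 2.184×10^-5 / 0.01268 = 1.722 mmol/kg
CA = (α₁ + 2α₂)·DIC = (0.9402 + 2×0.04712) × 1.722 = 1.78 mmol/kg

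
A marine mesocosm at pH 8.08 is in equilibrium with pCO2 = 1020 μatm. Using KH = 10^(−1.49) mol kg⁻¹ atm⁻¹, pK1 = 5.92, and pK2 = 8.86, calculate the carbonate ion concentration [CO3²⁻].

[CO3²⁻] = 0.792 mmol/kg

[CO2*] = KH · pCO2 = 10^(−1.49) × 1020×10^-6 = 3.301×10^-5 mol/kg
α₀ = 1/(1 + K1/[H⁺] + K1K2/[H⁺]²) = 1/(1 + 10^+2.16 + 10^+1.38) = 0.005899
DIC = [CO2*]/α₀ = 3.301×10^-5 / 0.005899 = 5.596 mmol/kg
[CO3²⁻] = α₂·DIC; α₂ = 0.1415, so [CO3²⁻] = 0.1415 × 5.596 = 0.792 mmol/kg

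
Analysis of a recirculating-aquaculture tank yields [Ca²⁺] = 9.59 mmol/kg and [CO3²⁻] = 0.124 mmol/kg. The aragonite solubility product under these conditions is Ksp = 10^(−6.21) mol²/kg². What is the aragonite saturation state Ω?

Ω = 1.93

Ksp = 10^(−6.21) = 6.166×10^-7
Ω = [Ca²⁺][CO3²⁻]/Ksp = (9.59×10^-3)(0.124×10^-3) / 6.166×10^-7 = 1.93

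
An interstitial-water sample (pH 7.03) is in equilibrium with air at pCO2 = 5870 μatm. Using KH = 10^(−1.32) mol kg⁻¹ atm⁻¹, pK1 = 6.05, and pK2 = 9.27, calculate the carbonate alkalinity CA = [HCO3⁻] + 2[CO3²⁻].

CA = 2.71 mmol/kg

[CO2*] = KH · pCO2 = 10^(−1.32) × 5870×10^-6 = 2.810×10^-4 mol/kg
α₀ = 1/(1 + K1/[H⁺] + K1K2/[H⁺]²) = 1/(1 + 10^+0.98 + 10^-1.26) = 0.09430
DIC = [CO2*]/α₀ = 2.810×10^-4 / 0.09430 = 2.980 mmol/kg
CA = (α₁ + 2α₂)·DIC = (0.9005 + 2×0.005182) × 2.980 = 2.71 mmol/kg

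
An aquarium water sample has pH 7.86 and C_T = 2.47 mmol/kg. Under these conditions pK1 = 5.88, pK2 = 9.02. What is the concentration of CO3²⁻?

[CO3²⁻] = 0.158 mmol/kg

α₂ = 1 / (1 + [H⁺]/K2 + [H⁺]²/(K1K2)) = 1 / (1 + 10^+1.16 + 10^-0.82)
   = 1 / (1 + 14.454 + 0.15136) = 1/15.606 = 0.06408
[CO3²⁻] = α₂ × DIC = 0.06408 × 2.47 = 0.158 mmol/kg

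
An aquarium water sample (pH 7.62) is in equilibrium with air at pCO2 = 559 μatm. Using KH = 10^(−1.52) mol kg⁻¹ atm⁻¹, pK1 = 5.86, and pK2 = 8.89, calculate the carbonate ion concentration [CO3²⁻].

[CO3²⁻] = 0.0522 mmol/kg

[CO2*] = KH · pCO2 = 10^(−1.52) × 559×10^-6 = 1.688×10^-5 mol/kg
α₀ = 1/(1 + K1/[H⁺] + K1K2/[H⁺]²) = 1/(1 + 10^+1.76 + 10^+0.49) = 0.01622
DIC = [CO2*]/α₀ = 1.688×10^-5 / 0.01622 = 1.040 mmol/kg
[CO3²⁻] = α₂·DIC; α₂ = 0.05014, so [CO3²⁻] = 0.05014 × 1.040 = 0.0522 mmol/kg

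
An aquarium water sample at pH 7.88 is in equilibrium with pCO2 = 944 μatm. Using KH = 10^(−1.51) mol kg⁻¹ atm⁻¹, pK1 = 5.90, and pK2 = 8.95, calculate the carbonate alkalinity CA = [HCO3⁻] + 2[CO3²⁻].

[CO2*] = KH · pCO2 = 10^(−1.51) × 944×10^-6 = 2.917×10^-5 mol/kg
α₀ = 1/(1 + K1/[H⁺] + K1K2/[H⁺]²) = 1/(1 + 10^+1.98 + 10^+0.91) = 0.009558
DIC = [CO2*]/α₀ = 2.917×10^-5 / 0.009558 = 3.052 mmol/kg
CA = (α₁ + 2α₂)·DIC = (0.9128 + 2×0.07769) × 3.052 = 3.26 mmol/kg

CA = 3.26 mmol/kg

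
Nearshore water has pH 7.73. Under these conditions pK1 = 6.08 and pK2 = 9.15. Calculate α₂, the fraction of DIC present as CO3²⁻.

α₂ = 0.0359

α₂ = 1 / (1 + [H⁺]/K2 + [H⁺]²/(K1K2)) = 1 / (1 + 10^+1.42 + 10^-0.23)
   = 1 / (1 + 26.303 + 0.58884) = 1/27.892 = 0.03585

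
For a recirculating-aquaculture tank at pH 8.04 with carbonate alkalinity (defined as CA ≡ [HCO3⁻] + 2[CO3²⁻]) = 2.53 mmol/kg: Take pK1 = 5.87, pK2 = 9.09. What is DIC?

DIC = 2.35 mmol/kg

CA = [HCO3⁻] + 2[CO3²⁻] = (α₁ + 2α₂)·DIC
At pH 8.04: [H⁺]/K1 = 10^-2.17 = 0.0067608, K2/[H⁺] = 10^-1.05 = 0.089125
α₁ = 1/(1 + 0.0067608 + 0.089125) = 1/1.0959 = 0.9125; α₂ = α₁·K2/[H⁺] = 0.08133
α₁ + 2α₂ = 1.0752
DIC = CA / (α₁ + 2α₂) = 2.53 / 1.0752 = 2.35 mmol/kg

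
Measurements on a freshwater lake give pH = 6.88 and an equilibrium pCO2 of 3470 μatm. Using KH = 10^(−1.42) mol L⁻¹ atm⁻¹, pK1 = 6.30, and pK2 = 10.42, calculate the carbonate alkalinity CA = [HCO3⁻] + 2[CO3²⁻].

[CO2*] = KH · pCO2 = 10^(−1.42) × 3470×10^-6 = 1.319×10^-4 mol/L
α₀ = 1/(1 + K1/[H⁺] + K1K2/[H⁺]²) = 1/(1 + 10^+0.58 + 10^-2.96) = 0.2082
DIC = [CO2*]/α₀ = 1.319×10^-4 / 0.2082 = 0.6336 mmol/L
CA = (α₁ + 2α₂)·DIC = (0.7916 + 2×0.0002283) × 0.6336 = 0.502 mmol/L

CA = 0.502 mmol/L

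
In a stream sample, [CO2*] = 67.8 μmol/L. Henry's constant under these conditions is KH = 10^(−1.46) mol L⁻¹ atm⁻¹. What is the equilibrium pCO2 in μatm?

pCO2 = 1960 μatm

KH = 10^(−1.46) = 3.467×10^-2 mol L⁻¹ atm⁻¹
pCO2 = [CO2*]/KH = 67.8×10^-6 / 3.467×10^-2 = 1.96×10^-3 atm = 1960 μatm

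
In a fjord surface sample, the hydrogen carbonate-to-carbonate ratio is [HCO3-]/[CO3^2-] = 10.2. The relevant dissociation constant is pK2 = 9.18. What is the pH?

pH = 8.17

From K2 = [H⁺][CO3^2-]/[HCO3-]:  pH = pK2 − log₁₀([HCO3-]/[CO3^2-])
log₁₀(10.2) = +1.009
pH = 9.18 − (+1.009) = 8.17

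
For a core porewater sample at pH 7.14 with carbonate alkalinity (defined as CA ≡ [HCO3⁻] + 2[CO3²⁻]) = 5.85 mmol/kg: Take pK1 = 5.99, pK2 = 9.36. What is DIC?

CA = [HCO3⁻] + 2[CO3²⁻] = (α₁ + 2α₂)·DIC
At pH 7.14: [H⁺]/K1 = 10^-1.15 = 0.070795, K2/[H⁺] = 10^-2.22 = 0.0060256
α₁ = 1/(1 + 0.070795 + 0.0060256) = 1/1.0768 = 0.9287; α₂ = α₁·K2/[H⁺] = 0.005596
α₁ + 2α₂ = 0.9399
DIC = CA / (α₁ + 2α₂) = 5.85 / 0.9399 = 6.22 mmol/kg

DIC = 6.22 mmol/kg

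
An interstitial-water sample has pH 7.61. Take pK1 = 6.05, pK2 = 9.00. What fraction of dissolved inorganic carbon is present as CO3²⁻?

α₂ = 1 / (1 + [H⁺]/K2 + [H⁺]²/(K1K2)) = 1 / (1 + 10^+1.39 + 10^-0.17)
   = 1 / (1 + 24.547 + 0.67608) = 1/26.223 = 0.03813

α₂ = 0.0381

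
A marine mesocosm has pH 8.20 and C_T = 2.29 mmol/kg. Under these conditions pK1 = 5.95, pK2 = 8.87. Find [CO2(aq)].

α₀ = 1 / (1 + K1/[H⁺] + K1K2/[H⁺]²) = 1 / (1 + 10^+2.25 + 10^+1.58)
   = 1 / (1 + 177.83 + 38.019) = 1/216.85 = 0.004612
[CO2*] = α₀ × DIC = 0.004612 × 2.29 = 0.0106 mmol/kg = 10.6 μmol/kg

[CO2*] = 10.6 μmol/kg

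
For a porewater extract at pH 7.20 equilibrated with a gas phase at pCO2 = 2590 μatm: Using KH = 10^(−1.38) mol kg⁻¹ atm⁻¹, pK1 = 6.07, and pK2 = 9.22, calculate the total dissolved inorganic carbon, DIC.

[CO2*] = KH · pCO2 = 10^(−1.38) × 2590×10^-6 = 1.080×10^-4 mol/kg
α₀ = 1/(1 + K1/[H⁺] + K1K2/[H⁺]²) = 1/(1 + 10^+1.13 + 10^-0.89) = 0.06841
DIC = [CO2*]/α₀ = 1.080×10^-4 / 0.06841 = 1.58 mmol/kg

DIC = 1.58 mmol/kg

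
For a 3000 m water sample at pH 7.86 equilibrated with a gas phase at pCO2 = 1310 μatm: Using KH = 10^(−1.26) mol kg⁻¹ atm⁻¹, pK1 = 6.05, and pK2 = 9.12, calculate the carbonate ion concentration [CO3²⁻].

[CO2*] = KH · pCO2 = 10^(−1.26) × 1310×10^-6 = 7.199×10^-5 mol/kg
α₀ = 1/(1 + K1/[H⁺] + K1K2/[H⁺]²) = 1/(1 + 10^+1.81 + 10^+0.55) = 0.01447
DIC = [CO2*]/α₀ = 7.199×10^-5 / 0.01447 = 4.975 mmol/kg
[CO3²⁻] = α₂·DIC; α₂ = 0.05134, so [CO3²⁻] = 0.05134 × 4.975 = 0.255 mmol/kg

[CO3²⁻] = 0.255 mmol/kg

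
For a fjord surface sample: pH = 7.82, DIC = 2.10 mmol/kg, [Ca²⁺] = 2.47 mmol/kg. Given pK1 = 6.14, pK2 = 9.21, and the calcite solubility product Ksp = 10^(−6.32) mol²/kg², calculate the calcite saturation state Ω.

α₂ = 1 / (1 + [H⁺]/K2 + [H⁺]²/(K1K2)) = 1 / (1 + 10^+1.39 + 10^-0.29)
   = 1 / (1 + 24.547 + 0.51286) = 1/26.060 = 0.03837
[CO3²⁻] = α₂ × DIC = 0.03837 × 2.10 = 0.08058 mmol/kg
Ksp = 10^(−6.32) = 4.786×10^-7
Ω = [Ca²⁺][CO3²⁻]/Ksp = (2.47×10^-3)(8.058×10^-5) / 4.786×10^-7 = 0.416

Ω = 0.416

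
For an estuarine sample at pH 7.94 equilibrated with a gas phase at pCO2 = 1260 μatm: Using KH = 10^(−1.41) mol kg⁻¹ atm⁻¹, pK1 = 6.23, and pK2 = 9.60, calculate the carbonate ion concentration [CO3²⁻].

[CO2*] = KH · pCO2 = 10^(−1.41) × 1260×10^-6 = 4.902×10^-5 mol/kg
α₀ = 1/(1 + K1/[H⁺] + K1K2/[H⁺]²) = 1/(1 + 10^+1.71 + 10^+0.05) = 0.01872
DIC = [CO2*]/α₀ = 4.902×10^-5 / 0.01872 = 2.618 mmol/kg
[CO3²⁻] = α₂·DIC; α₂ = 0.02101, so [CO3²⁻] = 0.02101 × 2.618 = 0.0550 mmol/kg

[CO3²⁻] = 0.0550 mmol/kg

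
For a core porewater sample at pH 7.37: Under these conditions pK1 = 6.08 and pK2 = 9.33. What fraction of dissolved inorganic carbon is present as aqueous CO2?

α₀ = 0.0483

α₀ = 1 / (1 + K1/[H⁺] + K1K2/[H⁺]²) = 1 / (1 + 10^+1.29 + 10^-0.67)
   = 1 / (1 + 19.498 + 0.21380) = 1/20.712 = 0.04828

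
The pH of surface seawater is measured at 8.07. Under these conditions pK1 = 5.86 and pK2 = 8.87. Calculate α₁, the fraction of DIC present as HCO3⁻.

α₁ = 0.859

α₁ = 1 / (1 + [H⁺]/K1 + K2/[H⁺]) = 1 / (1 + 10^-2.21 + 10^-0.80)
   = 1 / (1 + 0.0061660 + 0.15849) = 1/1.1647 = 0.8586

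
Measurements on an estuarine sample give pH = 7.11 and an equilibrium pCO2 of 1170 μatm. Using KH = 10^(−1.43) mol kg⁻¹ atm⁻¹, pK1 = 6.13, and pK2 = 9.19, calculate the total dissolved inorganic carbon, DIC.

[CO2*] = KH · pCO2 = 10^(−1.43) × 1170×10^-6 = 4.347×10^-5 mol/kg
α₀ = 1/(1 + K1/[H⁺] + K1K2/[H⁺]²) = 1/(1 + 10^+0.98 + 10^-1.10) = 0.09408
DIC = [CO2*]/α₀ = 4.347×10^-5 / 0.09408 = 0.462 mmol/kg

DIC = 0.462 mmol/kg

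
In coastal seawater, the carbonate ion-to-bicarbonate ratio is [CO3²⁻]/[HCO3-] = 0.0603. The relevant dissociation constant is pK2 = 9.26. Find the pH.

From K2 = [H⁺][CO3²⁻]/[HCO3-]:  pH = pK2 + log₁₀([CO3²⁻]/[HCO3-])
log₁₀(0.0603) = -1.220
pH = 9.26 + (-1.220) = 8.04

pH = 8.04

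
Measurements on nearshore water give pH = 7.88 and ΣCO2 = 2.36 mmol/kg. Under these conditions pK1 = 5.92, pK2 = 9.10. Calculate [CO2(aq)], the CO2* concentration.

[CO2*] = 0.0242 mmol/kg

α₀ = 1 / (1 + K1/[H⁺] + K1K2/[H⁺]²) = 1 / (1 + 10^+1.96 + 10^+0.74)
   = 1 / (1 + 91.201 + 5.4954) = 1/97.696 = 0.01024
[CO2*] = α₀ × DIC = 0.01024 × 2.36 = 0.0242 mmol/kg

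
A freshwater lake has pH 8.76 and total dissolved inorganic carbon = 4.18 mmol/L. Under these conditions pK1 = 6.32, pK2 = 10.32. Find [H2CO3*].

[CO2*] = 14.7 μmol/L

α₀ = 1 / (1 + K1/[H⁺] + K1K2/[H⁺]²) = 1 / (1 + 10^+2.44 + 10^+0.88)
   = 1 / (1 + 275.42 + 7.5858) = 1/284.01 = 0.003521
[CO2*] = α₀ × DIC = 0.003521 × 4.18 = 0.0147 mmol/L = 14.7 μmol/L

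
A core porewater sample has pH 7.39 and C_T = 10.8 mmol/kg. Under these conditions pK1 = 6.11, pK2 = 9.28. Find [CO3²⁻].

[CO3²⁻] = 0.131 mmol/kg

α₂ = 1 / (1 + [H⁺]/K2 + [H⁺]²/(K1K2)) = 1 / (1 + 10^+1.89 + 10^+0.61)
   = 1 / (1 + 77.625 + 4.0738) = 1/82.699 = 0.01209
[CO3²⁻] = α₂ × DIC = 0.01209 × 10.8 = 0.131 mmol/kg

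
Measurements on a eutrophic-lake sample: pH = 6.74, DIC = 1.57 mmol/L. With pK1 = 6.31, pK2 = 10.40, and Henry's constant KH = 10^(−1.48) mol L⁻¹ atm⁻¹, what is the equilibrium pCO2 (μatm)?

pCO2 = 1.28×10^4 μatm

α₀ = 1 / (1 + K1/[H⁺] + K1K2/[H⁺]²) = 1 / (1 + 10^+0.43 + 10^-3.23)
   = 1 / (1 + 2.6915 + 0.00058884) = 1/3.6921 = 0.2708
[CO2*] = α₀ × DIC = 0.2708 × 1.57 = 0.4252 mmol/L
pCO2 = [CO2*]/KH = 4.252×10^-4 / 3.311×10^-2 = 1.28×10^4 μatm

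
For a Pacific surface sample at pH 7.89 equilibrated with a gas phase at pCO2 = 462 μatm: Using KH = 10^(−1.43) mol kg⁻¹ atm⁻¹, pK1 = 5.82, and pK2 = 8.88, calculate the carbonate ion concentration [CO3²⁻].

[CO3²⁻] = 0.206 mmol/kg

[CO2*] = KH · pCO2 = 10^(−1.43) × 462×10^-6 = 1.716×10^-5 mol/kg
α₀ = 1/(1 + K1/[H⁺] + K1K2/[H⁺]²) = 1/(1 + 10^+2.07 + 10^+1.08) = 0.007662
DIC = [CO2*]/α₀ = 1.716×10^-5 / 0.007662 = 2.240 mmol/kg
[CO3²⁻] = α₂·DIC; α₂ = 0.09212, so [CO3²⁻] = 0.09212 × 2.240 = 0.206 mmol/kg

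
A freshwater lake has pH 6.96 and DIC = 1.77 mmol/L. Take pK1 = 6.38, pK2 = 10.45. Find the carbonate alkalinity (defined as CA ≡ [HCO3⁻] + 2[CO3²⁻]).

CA = [HCO3⁻] + 2[CO3²⁻] = (α₁ + 2α₂)·DIC
At pH 6.96: [H⁺]/K1 = 10^-0.58 = 0.26303, K2/[H⁺] = 10^-3.49 = 0.00032359
α₁ = 1/(1 + 0.26303 + 0.00032359) = 1/1.2634 = 0.7915; α₂ = α₁·K2/[H⁺] = 0.0002561
α₁ + 2α₂ = 0.7921
CA = 0.7921 × 1.77 = 1.40 mmol/L

CA = 1.40 mmol/L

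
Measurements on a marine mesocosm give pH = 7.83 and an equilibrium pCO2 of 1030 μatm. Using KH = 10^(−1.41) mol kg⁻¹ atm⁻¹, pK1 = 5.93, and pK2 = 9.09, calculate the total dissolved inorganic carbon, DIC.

[CO2*] = KH · pCO2 = 10^(−1.41) × 1030×10^-6 = 4.007×10^-5 mol/kg
α₀ = 1/(1 + K1/[H⁺] + K1K2/[H⁺]²) = 1/(1 + 10^+1.90 + 10^+0.64) = 0.01179
DIC = [CO2*]/α₀ = 4.007×10^-5 / 0.01179 = 3.40 mmol/kg

DIC = 3.40 mmol/kg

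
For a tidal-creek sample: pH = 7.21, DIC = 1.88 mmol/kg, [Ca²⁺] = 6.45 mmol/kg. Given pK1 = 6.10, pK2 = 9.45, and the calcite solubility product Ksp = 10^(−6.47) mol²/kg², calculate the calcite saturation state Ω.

α₂ = 1 / (1 + [H⁺]/K2 + [H⁺]²/(K1K2)) = 1 / (1 + 10^+2.24 + 10^+1.13)
   = 1 / (1 + 173.78 + 13.490) = 1/188.27 = 0.005312
[CO3²⁻] = α₂ × DIC = 0.005312 × 1.88 = 0.009986 mmol/kg = 9.986 μmol/kg
Ksp = 10^(−6.47) = 3.388×10^-7
Ω = [Ca²⁺][CO3²⁻]/Ksp = (6.45×10^-3)(9.986×10^-6) / 3.388×10^-7 = 0.190

Ω = 0.190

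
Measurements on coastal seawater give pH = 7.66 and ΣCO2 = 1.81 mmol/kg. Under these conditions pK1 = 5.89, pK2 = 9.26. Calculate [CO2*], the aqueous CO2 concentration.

[CO2*] = 0.0295 mmol/kg

α₀ = 1 / (1 + K1/[H⁺] + K1K2/[H⁺]²) = 1 / (1 + 10^+1.77 + 10^+0.17)
   = 1 / (1 + 58.884 + 1.4791) = 1/61.363 = 0.01630
[CO2*] = α₀ × DIC = 0.01630 × 1.81 = 0.0295 mmol/kg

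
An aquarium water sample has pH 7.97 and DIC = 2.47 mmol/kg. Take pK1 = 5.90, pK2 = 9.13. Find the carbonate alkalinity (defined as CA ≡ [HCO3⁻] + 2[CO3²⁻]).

CA = [HCO3⁻] + 2[CO3²⁻] = (α₁ + 2α₂)·DIC
At pH 7.97: [H⁺]/K1 = 10^-2.07 = 0.0085114, K2/[H⁺] = 10^-1.16 = 0.069183
α₁ = 1/(1 + 0.0085114 + 0.069183) = 1/1.0777 = 0.9279; α₂ = α₁·K2/[H⁺] = 0.06420
α₁ + 2α₂ = 1.0563
CA = 1.0563 × 2.47 = 2.61 mmol/kg

CA = 2.61 mmol/kg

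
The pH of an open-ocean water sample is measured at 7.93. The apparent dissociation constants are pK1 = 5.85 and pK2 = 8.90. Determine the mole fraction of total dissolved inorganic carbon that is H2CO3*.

α₀ = 1 / (1 + K1/[H⁺] + K1K2/[H⁺]²) = 1 / (1 + 10^+2.08 + 10^+1.11)
   = 1 / (1 + 120.23 + 12.882) = 1/134.11 = 0.007457

α₀ = 0.00746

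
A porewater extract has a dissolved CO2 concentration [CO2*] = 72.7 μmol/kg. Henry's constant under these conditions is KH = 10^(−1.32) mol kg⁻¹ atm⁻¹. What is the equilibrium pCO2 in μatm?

pCO2 = 1520 μatm

KH = 10^(−1.32) = 4.786×10^-2 mol kg⁻¹ atm⁻¹
pCO2 = [CO2*]/KH = 72.7×10^-6 / 4.786×10^-2 = 1.52×10^-3 atm = 1520 μatm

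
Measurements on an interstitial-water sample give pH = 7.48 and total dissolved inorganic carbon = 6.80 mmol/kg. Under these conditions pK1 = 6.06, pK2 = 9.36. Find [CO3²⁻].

α₂ = 1 / (1 + [H⁺]/K2 + [H⁺]²/(K1K2)) = 1 / (1 + 10^+1.88 + 10^+0.46)
   = 1 / (1 + 75.858 + 2.8840) = 1/79.742 = 0.01254
[CO3²⁻] = α₂ × DIC = 0.01254 × 6.80 = 0.0853 mmol/kg

[CO3²⁻] = 0.0853 mmol/kg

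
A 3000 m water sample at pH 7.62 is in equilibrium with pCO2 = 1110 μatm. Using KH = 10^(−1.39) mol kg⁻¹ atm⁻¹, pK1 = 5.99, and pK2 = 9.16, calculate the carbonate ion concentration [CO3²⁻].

[CO2*] = KH · pCO2 = 10^(−1.39) × 1110×10^-6 = 4.522×10^-5 mol/kg
α₀ = 1/(1 + K1/[H⁺] + K1K2/[H⁺]²) = 1/(1 + 10^+1.63 + 10^+0.09) = 0.02228
DIC = [CO2*]/α₀ = 4.522×10^-5 / 0.02228 = 2.030 mmol/kg
[CO3²⁻] = α₂·DIC; α₂ = 0.02741, so [CO3²⁻] = 0.02741 × 2.030 = 0.0556 mmol/kg

[CO3²⁻] = 0.0556 mmol/kg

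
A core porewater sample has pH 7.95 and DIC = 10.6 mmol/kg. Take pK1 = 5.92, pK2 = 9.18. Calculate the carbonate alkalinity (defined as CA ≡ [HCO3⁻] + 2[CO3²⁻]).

CA = [HCO3⁻] + 2[CO3²⁻] = (α₁ + 2α₂)·DIC
At pH 7.95: [H⁺]/K1 = 10^-2.03 = 0.0093325, K2/[H⁺] = 10^-1.23 = 0.058884
α₁ = 1/(1 + 0.0093325 + 0.058884) = 1/1.0682 = 0.9361; α₂ = α₁·K2/[H⁺] = 0.05512
α₁ + 2α₂ = 1.0464
CA = 1.0464 × 10.6 = 11.1 mmol/kg

CA = 11.1 mmol/kg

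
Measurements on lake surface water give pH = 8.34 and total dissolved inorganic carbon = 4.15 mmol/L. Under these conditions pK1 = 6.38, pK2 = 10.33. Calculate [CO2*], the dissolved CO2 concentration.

[CO2*] = 0.0446 mmol/L

α₀ = 1 / (1 + K1/[H⁺] + K1K2/[H⁺]²) = 1 / (1 + 10^+1.96 + 10^-0.03)
   = 1 / (1 + 91.201 + 0.93325) = 1/93.134 = 0.01074
[CO2*] = α₀ × DIC = 0.01074 × 4.15 = 0.0446 mmol/L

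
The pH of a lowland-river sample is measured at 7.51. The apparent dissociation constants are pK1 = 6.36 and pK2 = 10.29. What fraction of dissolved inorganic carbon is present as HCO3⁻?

α₁ = 0.932

α₁ = 1 / (1 + [H⁺]/K1 + K2/[H⁺]) = 1 / (1 + 10^-1.15 + 10^-2.78)
   = 1 / (1 + 0.070795 + 0.0016596) = 1/1.0725 = 0.9324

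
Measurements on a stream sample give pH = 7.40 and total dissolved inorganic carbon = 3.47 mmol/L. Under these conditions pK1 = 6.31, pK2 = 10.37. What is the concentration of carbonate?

[CO3²⁻] = 3.44 μmol/L

α₂ = 1 / (1 + [H⁺]/K2 + [H⁺]²/(K1K2)) = 1 / (1 + 10^+2.97 + 10^+1.88)
   = 1 / (1 + 933.25 + 75.858) = 1/1010.1 = 0.0009900
[CO3²⁻] = α₂ × DIC = 0.0009900 × 3.47 = 0.00344 mmol/L = 3.44 μmol/L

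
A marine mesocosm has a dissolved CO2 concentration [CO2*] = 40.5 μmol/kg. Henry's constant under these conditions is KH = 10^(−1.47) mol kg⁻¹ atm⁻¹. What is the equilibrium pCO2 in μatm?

KH = 10^(−1.47) = 3.388×10^-2 mol kg⁻¹ atm⁻¹
pCO2 = [CO2*]/KH = 40.5×10^-6 / 3.388×10^-2 = 1.20×10^-3 atm = 1200 μatm

pCO2 = 1200 μatm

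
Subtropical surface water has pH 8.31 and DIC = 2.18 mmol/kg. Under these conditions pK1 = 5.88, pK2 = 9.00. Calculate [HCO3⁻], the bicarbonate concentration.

α₁ = 1 / (1 + [H⁺]/K1 + K2/[H⁺]) = 1 / (1 + 10^-2.43 + 10^-0.69)
   = 1 / (1 + 0.0037154 + 0.20417) = 1/1.2079 = 0.8279
[HCO3⁻] = α₁ × DIC = 0.8279 × 2.18 = 1.80 mmol/kg

[HCO3⁻] = 1.80 mmol/kg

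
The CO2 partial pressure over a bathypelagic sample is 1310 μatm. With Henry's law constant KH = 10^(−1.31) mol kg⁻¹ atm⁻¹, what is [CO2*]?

KH = 10^(−1.31) = 4.898×10^-2 mol kg⁻¹ atm⁻¹
[CO2*] = KH · pCO2 = 4.898×10^-2 × 1310×10^-6 atm = 6.42×10^-5 mol/kg

[CO2*] = 64.2 μmol/kg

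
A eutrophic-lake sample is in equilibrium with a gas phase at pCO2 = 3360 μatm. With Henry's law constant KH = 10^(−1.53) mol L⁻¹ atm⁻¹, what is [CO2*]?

[CO2*] = 99.2 μmol/L

KH = 10^(−1.53) = 2.951×10^-2 mol L⁻¹ atm⁻¹
[CO2*] = KH · pCO2 = 2.951×10^-2 × 3360×10^-6 atm = 9.92×10^-5 mol/L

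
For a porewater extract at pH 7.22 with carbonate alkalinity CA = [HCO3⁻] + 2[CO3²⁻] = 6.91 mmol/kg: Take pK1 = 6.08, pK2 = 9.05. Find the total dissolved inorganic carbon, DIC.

DIC = 7.30 mmol/kg

CA = [HCO3⁻] + 2[CO3²⁻] = (α₁ + 2α₂)·DIC
At pH 7.22: [H⁺]/K1 = 10^-1.14 = 0.072444, K2/[H⁺] = 10^-1.83 = 0.014791
α₁ = 1/(1 + 0.072444 + 0.014791) = 1/1.0872 = 0.9198; α₂ = α₁·K2/[H⁺] = 0.01360
α₁ + 2α₂ = 0.9470
DIC = CA / (α₁ + 2α₂) = 6.91 / 0.9470 = 7.30 mmol/kg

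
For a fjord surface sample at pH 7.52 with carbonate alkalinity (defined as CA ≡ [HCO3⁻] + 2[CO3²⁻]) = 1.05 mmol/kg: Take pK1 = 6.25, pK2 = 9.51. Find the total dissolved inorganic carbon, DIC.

CA = [HCO3⁻] + 2[CO3²⁻] = (α₁ + 2α₂)·DIC
At pH 7.52: [H⁺]/K1 = 10^-1.27 = 0.053703, K2/[H⁺] = 10^-1.99 = 0.010233
α₁ = 1/(1 + 0.053703 + 0.010233) = 1/1.0639 = 0.9399; α₂ = α₁·K2/[H⁺] = 0.009618
α₁ + 2α₂ = 0.9591
DIC = CA / (α₁ + 2α₂) = 1.05 / 0.9591 = 1.09 mmol/kg

DIC = 1.09 mmol/kg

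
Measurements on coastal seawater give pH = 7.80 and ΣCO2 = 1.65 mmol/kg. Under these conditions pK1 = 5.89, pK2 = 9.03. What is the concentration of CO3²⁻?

α₂ = 1 / (1 + [H⁺]/K2 + [H⁺]²/(K1K2)) = 1 / (1 + 10^+1.23 + 10^-0.68)
   = 1 / (1 + 16.982 + 0.20893) = 1/18.191 = 0.05497
[CO3²⁻] = α₂ × DIC = 0.05497 × 1.65 = 0.0907 mmol/kg

[CO3²⁻] = 0.0907 mmol/kg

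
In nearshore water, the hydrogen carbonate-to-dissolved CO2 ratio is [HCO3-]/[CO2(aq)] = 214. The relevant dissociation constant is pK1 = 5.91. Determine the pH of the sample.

pH = 8.24

From K1 = [H⁺][HCO3-]/[CO2(aq)]:  pH = pK1 + log₁₀([HCO3-]/[CO2(aq)])
log₁₀(214) = +2.330
pH = 5.91 + (+2.330) = 8.24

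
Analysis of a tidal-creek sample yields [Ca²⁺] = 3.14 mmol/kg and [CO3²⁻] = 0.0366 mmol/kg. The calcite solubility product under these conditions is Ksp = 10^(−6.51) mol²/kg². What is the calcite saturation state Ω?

Ω = 0.372

Ksp = 10^(−6.51) = 3.090×10^-7
Ω = [Ca²⁺][CO3²⁻]/Ksp = (3.14×10^-3)(0.0366×10^-3) / 3.090×10^-7 = 0.372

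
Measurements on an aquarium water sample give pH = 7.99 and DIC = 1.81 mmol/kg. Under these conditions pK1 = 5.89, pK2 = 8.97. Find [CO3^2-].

α₂ = 1 / (1 + [H⁺]/K2 + [H⁺]²/(K1K2)) = 1 / (1 + 10^+0.98 + 10^-1.12)
   = 1 / (1 + 9.5499 + 0.075858) = 1/10.626 = 0.09411
[CO3²⁻] = α₂ × DIC = 0.09411 × 1.81 = 0.170 mmol/kg

[CO3²⁻] = 0.170 mmol/kg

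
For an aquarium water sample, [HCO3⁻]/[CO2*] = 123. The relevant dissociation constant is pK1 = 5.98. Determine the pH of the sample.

From K1 = [H⁺][HCO3⁻]/[CO2*]:  pH = pK1 + log₁₀([HCO3⁻]/[CO2*])
log₁₀(123) = +2.090
pH = 5.98 + (+2.090) = 8.07

pH = 8.07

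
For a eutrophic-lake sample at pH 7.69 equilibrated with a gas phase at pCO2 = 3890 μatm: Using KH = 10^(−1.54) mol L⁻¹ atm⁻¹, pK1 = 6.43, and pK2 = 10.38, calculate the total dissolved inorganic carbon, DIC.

[CO2*] = KH · pCO2 = 10^(−1.54) × 3890×10^-6 = 1.122×10^-4 mol/L
α₀ = 1/(1 + K1/[H⁺] + K1K2/[H⁺]²) = 1/(1 + 10^+1.26 + 10^-1.43) = 0.05199
DIC = [CO2*]/α₀ = 1.122×10^-4 / 0.05199 = 2.16 mmol/L

DIC = 2.16 mmol/L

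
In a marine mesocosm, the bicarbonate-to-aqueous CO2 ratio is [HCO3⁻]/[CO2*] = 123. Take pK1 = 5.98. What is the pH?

From K1 = [H⁺][HCO3⁻]/[CO2*]:  pH = pK1 + log₁₀([HCO3⁻]/[CO2*])
log₁₀(123) = +2.090
pH = 5.98 + (+2.090) = 8.07

pH = 8.07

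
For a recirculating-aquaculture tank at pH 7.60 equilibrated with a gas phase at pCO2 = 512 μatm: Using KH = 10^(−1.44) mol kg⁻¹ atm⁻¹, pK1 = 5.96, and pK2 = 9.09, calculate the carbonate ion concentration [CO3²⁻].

[CO2*] = KH · pCO2 = 10^(−1.44) × 512×10^-6 = 1.859×10^-5 mol/kg
α₀ = 1/(1 + K1/[H⁺] + K1K2/[H⁺]²) = 1/(1 + 10^+1.64 + 10^+0.15) = 0.02171
DIC = [CO2*]/α₀ = 1.859×10^-5 / 0.02171 = 0.8563 mmol/kg
[CO3²⁻] = α₂·DIC; α₂ = 0.03066, so [CO3²⁻] = 0.03066 × 0.8563 = 0.0263 mmol/kg

[CO3²⁻] = 0.0263 mmol/kg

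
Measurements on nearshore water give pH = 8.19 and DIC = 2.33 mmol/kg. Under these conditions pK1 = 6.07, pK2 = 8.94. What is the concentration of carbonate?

α₂ = 1 / (1 + [H⁺]/K2 + [H⁺]²/(K1K2)) = 1 / (1 + 10^+0.75 + 10^-1.37)
   = 1 / (1 + 5.6234 + 0.042658) = 1/6.6661 = 0.1500
[CO3²⁻] = α₂ × DIC = 0.1500 × 2.33 = 0.350 mmol/kg

[CO3²⁻] = 0.350 mmol/kg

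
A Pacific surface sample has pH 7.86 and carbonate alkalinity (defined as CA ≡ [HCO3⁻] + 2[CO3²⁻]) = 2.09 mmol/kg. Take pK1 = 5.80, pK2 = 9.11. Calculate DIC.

CA = [HCO3⁻] + 2[CO3²⁻] = (α₁ + 2α₂)·DIC
At pH 7.86: [H⁺]/K1 = 10^-2.06 = 0.0087096, K2/[H⁺] = 10^-1.25 = 0.056234
α₁ = 1/(1 + 0.0087096 + 0.056234) = 1/1.0649 = 0.9390; α₂ = α₁·K2/[H⁺] = 0.05280
α₁ + 2α₂ = 1.0446
DIC = CA / (α₁ + 2α₂) = 2.09 / 1.0446 = 2.00 mmol/kg

DIC = 2.00 mmol/kg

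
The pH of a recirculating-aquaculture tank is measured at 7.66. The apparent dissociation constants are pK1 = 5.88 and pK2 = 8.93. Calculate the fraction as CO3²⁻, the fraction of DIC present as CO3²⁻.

α₂ = 0.0502

α₂ = 1 / (1 + [H⁺]/K2 + [H⁺]²/(K1K2)) = 1 / (1 + 10^+1.27 + 10^-0.51)
   = 1 / (1 + 18.621 + 0.30903) = 1/19.930 = 0.05018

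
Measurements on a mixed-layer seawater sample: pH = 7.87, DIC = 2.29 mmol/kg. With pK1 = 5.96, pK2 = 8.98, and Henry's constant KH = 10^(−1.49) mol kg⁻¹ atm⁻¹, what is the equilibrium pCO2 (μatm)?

α₀ = 1 / (1 + K1/[H⁺] + K1K2/[H⁺]²) = 1 / (1 + 10^+1.91 + 10^+0.80)
   = 1 / (1 + 81.283 + 6.3096) = 1/88.593 = 0.01129
[CO2*] = α₀ × DIC = 0.01129 × 2.29 = 0.02585 mmol/kg
pCO2 = [CO2*]/KH = 2.585×10^-5 / 3.236×10^-2 = 799 μatm

pCO2 = 799 μatm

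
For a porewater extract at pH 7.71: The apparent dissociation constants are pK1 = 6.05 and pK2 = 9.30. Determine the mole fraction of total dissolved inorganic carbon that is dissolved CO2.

α₀ = 1 / (1 + K1/[H⁺] + K1K2/[H⁺]²) = 1 / (1 + 10^+1.66 + 10^+0.07)
   = 1 / (1 + 45.709 + 1.1749) = 1/47.884 = 0.02088

α₀ = 0.0209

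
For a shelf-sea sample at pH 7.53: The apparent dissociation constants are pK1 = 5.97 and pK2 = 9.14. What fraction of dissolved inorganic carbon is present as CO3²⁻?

α₂ = 1 / (1 + [H⁺]/K2 + [H⁺]²/(K1K2)) = 1 / (1 + 10^+1.61 + 10^+0.05)
   = 1 / (1 + 40.738 + 1.1220) = 1/42.860 = 0.02333

α₂ = 0.0233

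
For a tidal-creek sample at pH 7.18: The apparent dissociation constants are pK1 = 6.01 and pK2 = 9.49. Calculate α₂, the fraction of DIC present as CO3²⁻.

α₂ = 0.00457

α₂ = 1 / (1 + [H⁺]/K2 + [H⁺]²/(K1K2)) = 1 / (1 + 10^+2.31 + 10^+1.14)
   = 1 / (1 + 204.17 + 13.804) = 1/218.98 = 0.004567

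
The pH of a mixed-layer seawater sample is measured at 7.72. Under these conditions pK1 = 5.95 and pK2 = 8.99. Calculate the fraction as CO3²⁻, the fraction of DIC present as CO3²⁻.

α₂ = 1 / (1 + [H⁺]/K2 + [H⁺]²/(K1K2)) = 1 / (1 + 10^+1.27 + 10^-0.50)
   = 1 / (1 + 18.621 + 0.31623) = 1/19.937 = 0.05016

α₂ = 0.0502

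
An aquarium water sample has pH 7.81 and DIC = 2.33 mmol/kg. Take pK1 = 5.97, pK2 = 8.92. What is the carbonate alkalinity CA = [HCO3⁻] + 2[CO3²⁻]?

CA = 2.46 mmol/kg

CA = [HCO3⁻] + 2[CO3²⁻] = (α₁ + 2α₂)·DIC
At pH 7.81: [H⁺]/K1 = 10^-1.84 = 0.014454, K2/[H⁺] = 10^-1.11 = 0.077625
α₁ = 1/(1 + 0.014454 + 0.077625) = 1/1.0921 = 0.9157; α₂ = α₁·K2/[H⁺] = 0.07108
α₁ + 2α₂ = 1.0578
CA = 1.0578 × 2.33 = 2.46 mmol/kg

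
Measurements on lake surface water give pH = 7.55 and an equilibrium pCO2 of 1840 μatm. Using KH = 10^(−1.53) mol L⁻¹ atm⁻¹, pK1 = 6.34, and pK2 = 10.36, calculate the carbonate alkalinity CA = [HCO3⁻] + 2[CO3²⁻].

[CO2*] = KH · pCO2 = 10^(−1.53) × 1840×10^-6 = 5.430×10^-5 mol/L
α₀ = 1/(1 + K1/[H⁺] + K1K2/[H⁺]²) = 1/(1 + 10^+1.21 + 10^-1.60) = 0.05799
DIC = [CO2*]/α₀ = 5.430×10^-5 / 0.05799 = 0.9363 mmol/L
CA = (α₁ + 2α₂)·DIC = (0.9405 + 2×0.001457) × 0.9363 = 0.883 mmol/L

CA = 0.883 mmol/L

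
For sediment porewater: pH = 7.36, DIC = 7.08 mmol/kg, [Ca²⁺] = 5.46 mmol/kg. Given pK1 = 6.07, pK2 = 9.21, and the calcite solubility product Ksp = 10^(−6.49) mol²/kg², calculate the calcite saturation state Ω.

α₂ = 1 / (1 + [H⁺]/K2 + [H⁺]²/(K1K2)) = 1 / (1 + 10^+1.85 + 10^+0.56)
   = 1 / (1 + 70.795 + 3.6308) = 1/75.425 = 0.01326
[CO3²⁻] = α₂ × DIC = 0.01326 × 7.08 = 0.09387 mmol/kg
Ksp = 10^(−6.49) = 3.236×10^-7
Ω = [Ca²⁺][CO3²⁻]/Ksp = (5.46×10^-3)(9.387×10^-5) / 3.236×10^-7 = 1.58

Ω = 1.58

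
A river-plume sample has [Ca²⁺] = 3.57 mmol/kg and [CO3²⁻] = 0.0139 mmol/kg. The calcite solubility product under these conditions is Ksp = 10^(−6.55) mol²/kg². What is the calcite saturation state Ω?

Ksp = 10^(−6.55) = 2.818×10^-7
Ω = [Ca²⁺][CO3²⁻]/Ksp = (3.57×10^-3)(0.0139×10^-3) / 2.818×10^-7 = 0.176

Ω = 0.176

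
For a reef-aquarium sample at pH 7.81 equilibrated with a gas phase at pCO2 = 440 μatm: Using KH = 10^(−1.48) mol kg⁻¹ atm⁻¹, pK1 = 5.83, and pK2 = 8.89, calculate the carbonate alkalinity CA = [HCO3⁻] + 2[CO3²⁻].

[CO2*] = KH · pCO2 = 10^(−1.48) × 440×10^-6 = 1.457×10^-5 mol/kg
α₀ = 1/(1 + K1/[H⁺] + K1K2/[H⁺]²) = 1/(1 + 10^+1.98 + 10^+0.90) = 0.009575
DIC = [CO2*]/α₀ = 1.457×10^-5 / 0.009575 = 1.522 mmol/kg
CA = (α₁ + 2α₂)·DIC = (0.9144 + 2×0.07605) × 1.522 = 1.62 mmol/kg

CA = 1.62 mmol/kg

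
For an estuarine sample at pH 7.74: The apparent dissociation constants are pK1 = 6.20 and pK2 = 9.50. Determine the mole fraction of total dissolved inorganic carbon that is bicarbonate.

α₁ = 1 / (1 + [H⁺]/K1 + K2/[H⁺]) = 1 / (1 + 10^-1.54 + 10^-1.76)
   = 1 / (1 + 0.028840 + 0.017378) = 1/1.0462 = 0.9558

α₁ = 0.956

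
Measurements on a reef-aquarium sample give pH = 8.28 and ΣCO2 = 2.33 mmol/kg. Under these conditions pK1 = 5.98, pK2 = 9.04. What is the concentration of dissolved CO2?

[CO2*] = 9.91 μmol/kg

α₀ = 1 / (1 + K1/[H⁺] + K1K2/[H⁺]²) = 1 / (1 + 10^+2.30 + 10^+1.54)
   = 1 / (1 + 199.53 + 34.674) = 1/235.20 = 0.004252
[CO2*] = α₀ × DIC = 0.004252 × 2.33 = 0.00991 mmol/kg = 9.91 μmol/kg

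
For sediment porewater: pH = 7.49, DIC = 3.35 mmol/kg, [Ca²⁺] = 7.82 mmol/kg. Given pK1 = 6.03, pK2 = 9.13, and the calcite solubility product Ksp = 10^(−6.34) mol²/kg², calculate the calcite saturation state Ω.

Ω = 1.24

α₂ = 1 / (1 + [H⁺]/K2 + [H⁺]²/(K1K2)) = 1 / (1 + 10^+1.64 + 10^+0.18)
   = 1 / (1 + 43.652 + 1.5136) = 1/46.165 = 0.02166
[CO3²⁻] = α₂ × DIC = 0.02166 × 3.35 = 0.07257 mmol/kg
Ksp = 10^(−6.34) = 4.571×10^-7
Ω = [Ca²⁺][CO3²⁻]/Ksp = (7.82×10^-3)(7.257×10^-5) / 4.571×10^-7 = 1.24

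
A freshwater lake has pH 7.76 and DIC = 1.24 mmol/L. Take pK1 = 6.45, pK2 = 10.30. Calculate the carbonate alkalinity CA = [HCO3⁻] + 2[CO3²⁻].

CA = [HCO3⁻] + 2[CO3²⁻] = (α₁ + 2α₂)·DIC
At pH 7.76: [H⁺]/K1 = 10^-1.31 = 0.048978, K2/[H⁺] = 10^-2.54 = 0.0028840
α₁ = 1/(1 + 0.048978 + 0.0028840) = 1/1.0519 = 0.9507; α₂ = α₁·K2/[H⁺] = 0.002742
α₁ + 2α₂ = 0.9562
CA = 0.9562 × 1.24 = 1.19 mmol/L

CA = 1.19 mmol/L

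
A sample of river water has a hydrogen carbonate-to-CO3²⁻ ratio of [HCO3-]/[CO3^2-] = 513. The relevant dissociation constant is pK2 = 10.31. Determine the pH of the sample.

From K2 = [H⁺][CO3^2-]/[HCO3-]:  pH = pK2 − log₁₀([HCO3-]/[CO3^2-])
log₁₀(513) = +2.710
pH = 10.31 − (+2.710) = 7.60

pH = 7.60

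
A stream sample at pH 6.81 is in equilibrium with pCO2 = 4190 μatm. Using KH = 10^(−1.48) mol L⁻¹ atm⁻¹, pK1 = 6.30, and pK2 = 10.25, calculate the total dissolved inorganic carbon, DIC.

DIC = 0.588 mmol/L

[CO2*] = KH · pCO2 = 10^(−1.48) × 4190×10^-6 = 1.387×10^-4 mol/L
α₀ = 1/(1 + K1/[H⁺] + K1K2/[H⁺]²) = 1/(1 + 10^+0.51 + 10^-2.93) = 0.2360
DIC = [CO2*]/α₀ = 1.387×10^-4 / 0.2360 = 0.588 mmol/L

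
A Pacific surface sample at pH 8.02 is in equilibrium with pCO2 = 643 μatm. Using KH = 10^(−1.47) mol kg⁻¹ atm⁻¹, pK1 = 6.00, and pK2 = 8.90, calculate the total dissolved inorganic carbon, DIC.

DIC = 2.60 mmol/kg

[CO2*] = KH · pCO2 = 10^(−1.47) × 643×10^-6 = 2.179×10^-5 mol/kg
α₀ = 1/(1 + K1/[H⁺] + K1K2/[H⁺]²) = 1/(1 + 10^+2.02 + 10^+1.14) = 0.008367
DIC = [CO2*]/α₀ = 2.179×10^-5 / 0.008367 = 2.60 mmol/kg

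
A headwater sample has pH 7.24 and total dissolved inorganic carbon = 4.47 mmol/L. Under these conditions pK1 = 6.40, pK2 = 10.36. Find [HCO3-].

[HCO3⁻] = 3.90 mmol/L

α₁ = 1 / (1 + [H⁺]/K1 + K2/[H⁺]) = 1 / (1 + 10^-0.84 + 10^-3.12)
   = 1 / (1 + 0.14454 + 0.00075858) = 1/1.1453 = 0.8731
[HCO3⁻] = α₁ × DIC = 0.8731 × 4.47 = 3.90 mmol/L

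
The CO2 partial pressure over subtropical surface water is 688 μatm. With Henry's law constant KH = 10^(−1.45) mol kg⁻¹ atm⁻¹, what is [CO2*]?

[CO2*] = 24.4 μmol/kg

KH = 10^(−1.45) = 3.548×10^-2 mol kg⁻¹ atm⁻¹
[CO2*] = KH · pCO2 = 3.548×10^-2 × 688×10^-6 atm = 2.44×10^-5 mol/kg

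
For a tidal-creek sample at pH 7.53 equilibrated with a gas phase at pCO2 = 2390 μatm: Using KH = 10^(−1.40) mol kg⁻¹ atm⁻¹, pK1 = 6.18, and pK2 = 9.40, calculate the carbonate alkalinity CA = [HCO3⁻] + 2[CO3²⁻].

CA = 2.19 mmol/kg

[CO2*] = KH · pCO2 = 10^(−1.40) × 2390×10^-6 = 9.515×10^-5 mol/kg
α₀ = 1/(1 + K1/[H⁺] + K1K2/[H⁺]²) = 1/(1 + 10^+1.35 + 10^-0.52) = 0.04221
DIC = [CO2*]/α₀ = 9.515×10^-5 / 0.04221 = 2.254 mmol/kg
CA = (α₁ + 2α₂)·DIC = (0.9450 + 2×0.01275) × 2.254 = 2.19 mmol/kg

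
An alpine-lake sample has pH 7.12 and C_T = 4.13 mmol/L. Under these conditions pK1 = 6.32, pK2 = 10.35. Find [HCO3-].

α₁ = 1 / (1 + [H⁺]/K1 + K2/[H⁺]) = 1 / (1 + 10^-0.80 + 10^-3.23)
   = 1 / (1 + 0.15849 + 0.00058884) = 1/1.1591 = 0.8628
[HCO3⁻] = α₁ × DIC = 0.8628 × 4.13 = 3.56 mmol/L

[HCO3⁻] = 3.56 mmol/L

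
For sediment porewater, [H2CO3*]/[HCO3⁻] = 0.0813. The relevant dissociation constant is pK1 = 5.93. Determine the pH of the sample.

pH = 7.02

From K1 = [H⁺][HCO3⁻]/[H2CO3*]:  pH = pK1 − log₁₀([H2CO3*]/[HCO3⁻])
log₁₀(0.0813) = -1.090
pH = 5.93 − (-1.090) = 7.02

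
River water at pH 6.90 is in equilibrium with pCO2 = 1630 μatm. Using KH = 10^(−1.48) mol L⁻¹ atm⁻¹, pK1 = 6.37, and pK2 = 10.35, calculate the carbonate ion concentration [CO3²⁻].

[CO2*] = KH · pCO2 = 10^(−1.48) × 1630×10^-6 = 5.397×10^-5 mol/L
α₀ = 1/(1 + K1/[H⁺] + K1K2/[H⁺]²) = 1/(1 + 10^+0.53 + 10^-2.92) = 0.2278
DIC = [CO2*]/α₀ = 5.397×10^-5 / 0.2278 = 0.2369 mmol/L
[CO3²⁻] = α₂·DIC; α₂ = 0.0002739, so [CO3²⁻] = 0.0002739 × 0.2369 = 6.49×10^-5 mmol/L = 0.0649 μmol/L

[CO3²⁻] = 0.0649 μmol/L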